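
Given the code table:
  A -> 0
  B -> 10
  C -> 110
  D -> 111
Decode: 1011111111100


Decoding:
10 -> B
111 -> D
111 -> D
111 -> D
0 -> A
0 -> A


Result: BDDDAA


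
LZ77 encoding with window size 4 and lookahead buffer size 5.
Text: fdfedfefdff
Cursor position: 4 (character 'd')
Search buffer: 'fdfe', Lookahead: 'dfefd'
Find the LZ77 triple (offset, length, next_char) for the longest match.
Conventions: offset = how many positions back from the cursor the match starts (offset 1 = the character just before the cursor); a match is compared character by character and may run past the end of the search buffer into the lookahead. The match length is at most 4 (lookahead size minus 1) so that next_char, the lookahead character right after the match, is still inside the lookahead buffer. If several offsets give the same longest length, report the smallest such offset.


Try each offset into the search buffer:
  offset=1 (pos 3, char 'e'): match length 0
  offset=2 (pos 2, char 'f'): match length 0
  offset=3 (pos 1, char 'd'): match length 3
  offset=4 (pos 0, char 'f'): match length 0
Longest match has length 3 at offset 3.
next_char = character at position 4 + 3 = 7 -> 'f'

Best match: offset=3, length=3 (matching 'dfe' starting at position 1)
LZ77 triple: (3, 3, 'f')


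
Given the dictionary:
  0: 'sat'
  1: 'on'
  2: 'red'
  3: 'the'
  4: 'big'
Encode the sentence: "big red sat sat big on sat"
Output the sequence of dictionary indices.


Look up each word in the dictionary:
  'big' -> 4
  'red' -> 2
  'sat' -> 0
  'sat' -> 0
  'big' -> 4
  'on' -> 1
  'sat' -> 0

Encoded: [4, 2, 0, 0, 4, 1, 0]


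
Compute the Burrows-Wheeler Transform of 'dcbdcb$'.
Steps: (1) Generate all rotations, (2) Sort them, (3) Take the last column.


Rotations (sorted):
  0: $dcbdcb -> last char: b
  1: b$dcbdc -> last char: c
  2: bdcb$dc -> last char: c
  3: cb$dcbd -> last char: d
  4: cbdcb$d -> last char: d
  5: dcb$dcb -> last char: b
  6: dcbdcb$ -> last char: $


BWT = bccddb$


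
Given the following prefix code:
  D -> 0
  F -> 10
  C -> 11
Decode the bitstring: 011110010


Decoding step by step:
Bits 0 -> D
Bits 11 -> C
Bits 11 -> C
Bits 0 -> D
Bits 0 -> D
Bits 10 -> F


Decoded message: DCCDDF


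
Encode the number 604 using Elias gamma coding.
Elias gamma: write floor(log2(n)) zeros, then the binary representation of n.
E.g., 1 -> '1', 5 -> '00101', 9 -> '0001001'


num_bits = floor(log2(604)) + 1 = 10
leading_zeros = num_bits - 1 = 9
binary(604) = 1001011100

Elias gamma(604) = '000000000' + '1001011100' = 0000000001001011100 (19 bits)


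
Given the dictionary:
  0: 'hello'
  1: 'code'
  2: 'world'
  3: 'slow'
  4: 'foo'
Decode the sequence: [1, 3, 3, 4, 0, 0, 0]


Look up each index in the dictionary:
  1 -> 'code'
  3 -> 'slow'
  3 -> 'slow'
  4 -> 'foo'
  0 -> 'hello'
  0 -> 'hello'
  0 -> 'hello'

Decoded: "code slow slow foo hello hello hello"


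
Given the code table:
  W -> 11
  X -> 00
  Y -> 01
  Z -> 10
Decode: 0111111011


Decoding:
01 -> Y
11 -> W
11 -> W
10 -> Z
11 -> W


Result: YWWZW


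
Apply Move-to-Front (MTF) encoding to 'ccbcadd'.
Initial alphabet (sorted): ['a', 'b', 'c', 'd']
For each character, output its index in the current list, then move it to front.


MTF encoding:
'c': index 2 in ['a', 'b', 'c', 'd'] -> ['c', 'a', 'b', 'd']
'c': index 0 in ['c', 'a', 'b', 'd'] -> ['c', 'a', 'b', 'd']
'b': index 2 in ['c', 'a', 'b', 'd'] -> ['b', 'c', 'a', 'd']
'c': index 1 in ['b', 'c', 'a', 'd'] -> ['c', 'b', 'a', 'd']
'a': index 2 in ['c', 'b', 'a', 'd'] -> ['a', 'c', 'b', 'd']
'd': index 3 in ['a', 'c', 'b', 'd'] -> ['d', 'a', 'c', 'b']
'd': index 0 in ['d', 'a', 'c', 'b'] -> ['d', 'a', 'c', 'b']


Output: [2, 0, 2, 1, 2, 3, 0]


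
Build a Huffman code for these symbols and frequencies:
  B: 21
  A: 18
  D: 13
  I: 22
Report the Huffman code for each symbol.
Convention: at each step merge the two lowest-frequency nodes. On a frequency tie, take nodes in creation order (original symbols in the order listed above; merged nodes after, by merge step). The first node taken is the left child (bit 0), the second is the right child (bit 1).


Huffman tree construction:
Step 1: Merge D(13) + A(18) = 31
Step 2: Merge B(21) + I(22) = 43
Step 3: Merge (D+A)(31) + (B+I)(43) = 74
Read each symbol's code off the tree from the root (left child = 0, right child = 1).

Codes:
  B: 10 (length 2)
  A: 01 (length 2)
  D: 00 (length 2)
  I: 11 (length 2)
Average code length: 148/74 = 2.0000 bits/symbol


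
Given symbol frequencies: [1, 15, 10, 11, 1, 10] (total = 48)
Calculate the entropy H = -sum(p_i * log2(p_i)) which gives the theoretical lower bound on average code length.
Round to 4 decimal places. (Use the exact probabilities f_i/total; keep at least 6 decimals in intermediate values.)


Per-symbol terms -p_i * log2(p_i) with p_i = f_i/48:
  p = 1/48 = 0.020833: log2(p) = -5.584963, -p*log2(p) = 0.116353
  p = 15/48 = 0.312500: log2(p) = -1.678072, -p*log2(p) = 0.524397
  p = 10/48 = 0.208333: log2(p) = -2.263034, -p*log2(p) = 0.471466
  p = 11/48 = 0.229167: log2(p) = -2.125531, -p*log2(p) = 0.487101
  p = 1/48 = 0.020833: log2(p) = -5.584963, -p*log2(p) = 0.116353
  p = 10/48 = 0.208333: log2(p) = -2.263034, -p*log2(p) = 0.471466
H = 0.116353 + 0.524397 + 0.471466 + 0.487101 + 0.116353 + 0.471466 = 2.187136

H = 2.1871 bits/symbol


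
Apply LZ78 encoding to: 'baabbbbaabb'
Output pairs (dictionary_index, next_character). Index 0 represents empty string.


LZ78 encoding steps:
Dictionary: {0: ''}
Step 1: w='' (idx 0), next='b' -> output (0, 'b'), add 'b' as idx 1
Step 2: w='' (idx 0), next='a' -> output (0, 'a'), add 'a' as idx 2
Step 3: w='a' (idx 2), next='b' -> output (2, 'b'), add 'ab' as idx 3
Step 4: w='b' (idx 1), next='b' -> output (1, 'b'), add 'bb' as idx 4
Step 5: w='b' (idx 1), next='a' -> output (1, 'a'), add 'ba' as idx 5
Step 6: w='ab' (idx 3), next='b' -> output (3, 'b'), add 'abb' as idx 6


Encoded: [(0, 'b'), (0, 'a'), (2, 'b'), (1, 'b'), (1, 'a'), (3, 'b')]


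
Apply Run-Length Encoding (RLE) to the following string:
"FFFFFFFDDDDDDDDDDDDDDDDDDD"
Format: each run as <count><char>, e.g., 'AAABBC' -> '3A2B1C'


Scanning runs left to right:
  i=0: run of 'F' x 7 -> '7F'
  i=7: run of 'D' x 19 -> '19D'

RLE = 7F19D


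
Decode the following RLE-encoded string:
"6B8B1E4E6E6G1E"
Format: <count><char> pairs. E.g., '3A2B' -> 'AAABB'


Expanding each <count><char> pair:
  6B -> 'BBBBBB'
  8B -> 'BBBBBBBB'
  1E -> 'E'
  4E -> 'EEEE'
  6E -> 'EEEEEE'
  6G -> 'GGGGGG'
  1E -> 'E'

Decoded = BBBBBBBBBBBBBBEEEEEEEEEEEGGGGGGE


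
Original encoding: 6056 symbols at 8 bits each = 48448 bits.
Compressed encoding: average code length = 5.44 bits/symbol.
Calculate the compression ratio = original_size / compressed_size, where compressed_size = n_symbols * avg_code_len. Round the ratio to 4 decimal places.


original_size = n_symbols * orig_bits = 6056 * 8 = 48448 bits
compressed_size = n_symbols * avg_code_len = 6056 * 5.44 = 32944.64 bits
ratio = original_size / compressed_size = 48448 / 32944.64 = 1.4706

Compression ratio = 1.4706


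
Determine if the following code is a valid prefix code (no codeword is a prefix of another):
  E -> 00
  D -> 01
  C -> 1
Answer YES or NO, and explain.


Checking each pair (does one codeword prefix another?):
  E='00' vs D='01': no prefix
  E='00' vs C='1': no prefix
  D='01' vs E='00': no prefix
  D='01' vs C='1': no prefix
  C='1' vs E='00': no prefix
  C='1' vs D='01': no prefix
No violation found over all pairs.

YES -- this is a valid prefix code. No codeword is a prefix of any other codeword.


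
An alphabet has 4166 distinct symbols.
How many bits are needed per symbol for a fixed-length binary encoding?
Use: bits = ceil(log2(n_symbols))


log2(4166) = 12.0244
Bracket: 2^12 = 4096 < 4166 <= 2^13 = 8192
So ceil(log2(4166)) = 13

bits = ceil(log2(4166)) = ceil(12.0244) = 13 bits


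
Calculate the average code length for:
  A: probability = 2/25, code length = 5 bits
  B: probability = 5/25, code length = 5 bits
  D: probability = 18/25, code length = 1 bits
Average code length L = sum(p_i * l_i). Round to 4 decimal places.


Weighted contributions p_i * l_i:
  A: (2/25) * 5 = 10/25
  B: (5/25) * 5 = 25/25
  D: (18/25) * 1 = 18/25
Sum = (10 + 25 + 18)/25 = 53/25

L = 53/25 = 2.1200 bits/symbol


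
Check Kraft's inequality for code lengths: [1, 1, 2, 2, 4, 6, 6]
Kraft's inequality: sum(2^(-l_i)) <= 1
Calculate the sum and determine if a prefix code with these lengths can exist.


Sum = 2^(-1) + 2^(-1) + 2^(-2) + 2^(-2) + 2^(-4) + 2^(-6) + 2^(-6)
    = 0.5 + 0.5 + 0.25 + 0.25 + 0.0625 + 0.015625 + 0.015625
    = 102/64 = 1.59375
Since 1.59375 > 1, Kraft's inequality is NOT satisfied.
A prefix code with these lengths CANNOT exist.

Kraft sum = 1.59375. Not satisfied.


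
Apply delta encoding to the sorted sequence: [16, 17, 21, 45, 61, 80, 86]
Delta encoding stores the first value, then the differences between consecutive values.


First value: 16
Deltas:
  17 - 16 = 1
  21 - 17 = 4
  45 - 21 = 24
  61 - 45 = 16
  80 - 61 = 19
  86 - 80 = 6


Delta encoded: [16, 1, 4, 24, 16, 19, 6]


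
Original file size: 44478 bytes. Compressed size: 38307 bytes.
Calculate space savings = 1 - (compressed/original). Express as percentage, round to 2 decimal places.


ratio = compressed/original = 38307/44478 = 0.861257
savings = 1 - ratio = 1 - 0.861257 = 0.138743
as a percentage: 0.138743 * 100 = 13.87%

Space savings = 1 - 38307/44478 = 13.87%


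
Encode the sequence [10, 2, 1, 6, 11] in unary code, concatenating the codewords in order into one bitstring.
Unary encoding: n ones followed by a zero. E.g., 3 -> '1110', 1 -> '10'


Encode each number as n ones followed by a terminating 0:
  10 -> 11111111110 (11 bits)
  2 -> 110 (3 bits)
  1 -> 10 (2 bits)
  6 -> 1111110 (7 bits)
  11 -> 111111111110 (12 bits)
Total length = 11 + 3 + 2 + 7 + 12 = 35 bits.

Unary([10, 2, 1, 6, 11]) = 11111111110110101111110111111111110 (35 bits)


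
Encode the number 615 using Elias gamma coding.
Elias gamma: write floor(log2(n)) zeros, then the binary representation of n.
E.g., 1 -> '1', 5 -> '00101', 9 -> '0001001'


num_bits = floor(log2(615)) + 1 = 10
leading_zeros = num_bits - 1 = 9
binary(615) = 1001100111

Elias gamma(615) = '000000000' + '1001100111' = 0000000001001100111 (19 bits)


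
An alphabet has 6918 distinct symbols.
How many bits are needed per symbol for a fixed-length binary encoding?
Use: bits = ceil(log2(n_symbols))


log2(6918) = 12.7561
Bracket: 2^12 = 4096 < 6918 <= 2^13 = 8192
So ceil(log2(6918)) = 13

bits = ceil(log2(6918)) = ceil(12.7561) = 13 bits


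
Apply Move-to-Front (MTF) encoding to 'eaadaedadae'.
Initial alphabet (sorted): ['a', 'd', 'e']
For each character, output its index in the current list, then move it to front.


MTF encoding:
'e': index 2 in ['a', 'd', 'e'] -> ['e', 'a', 'd']
'a': index 1 in ['e', 'a', 'd'] -> ['a', 'e', 'd']
'a': index 0 in ['a', 'e', 'd'] -> ['a', 'e', 'd']
'd': index 2 in ['a', 'e', 'd'] -> ['d', 'a', 'e']
'a': index 1 in ['d', 'a', 'e'] -> ['a', 'd', 'e']
'e': index 2 in ['a', 'd', 'e'] -> ['e', 'a', 'd']
'd': index 2 in ['e', 'a', 'd'] -> ['d', 'e', 'a']
'a': index 2 in ['d', 'e', 'a'] -> ['a', 'd', 'e']
'd': index 1 in ['a', 'd', 'e'] -> ['d', 'a', 'e']
'a': index 1 in ['d', 'a', 'e'] -> ['a', 'd', 'e']
'e': index 2 in ['a', 'd', 'e'] -> ['e', 'a', 'd']


Output: [2, 1, 0, 2, 1, 2, 2, 2, 1, 1, 2]


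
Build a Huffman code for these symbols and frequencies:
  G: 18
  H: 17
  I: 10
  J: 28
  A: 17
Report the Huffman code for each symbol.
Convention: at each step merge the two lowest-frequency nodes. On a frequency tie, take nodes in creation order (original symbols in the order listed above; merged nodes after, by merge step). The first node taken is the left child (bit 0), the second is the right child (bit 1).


Huffman tree construction:
Step 1: Merge I(10) + H(17) = 27
Step 2: Merge A(17) + G(18) = 35
Step 3: Merge (I+H)(27) + J(28) = 55
Step 4: Merge (A+G)(35) + ((I+H)+J)(55) = 90
Read each symbol's code off the tree from the root (left child = 0, right child = 1).

Codes:
  G: 01 (length 2)
  H: 101 (length 3)
  I: 100 (length 3)
  J: 11 (length 2)
  A: 00 (length 2)
Average code length: 207/90 = 2.3000 bits/symbol


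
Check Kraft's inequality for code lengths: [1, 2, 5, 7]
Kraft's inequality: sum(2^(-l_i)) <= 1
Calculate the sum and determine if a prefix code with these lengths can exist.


Sum = 2^(-1) + 2^(-2) + 2^(-5) + 2^(-7)
    = 0.5 + 0.25 + 0.03125 + 0.0078125
    = 101/128 = 0.7890625
Since 0.7890625 <= 1, Kraft's inequality IS satisfied.
A prefix code with these lengths CAN exist.

Kraft sum = 0.7890625. Satisfied.


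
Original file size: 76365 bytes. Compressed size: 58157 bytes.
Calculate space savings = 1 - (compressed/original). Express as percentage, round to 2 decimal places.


ratio = compressed/original = 58157/76365 = 0.761566
savings = 1 - ratio = 1 - 0.761566 = 0.238434
as a percentage: 0.238434 * 100 = 23.84%

Space savings = 1 - 58157/76365 = 23.84%


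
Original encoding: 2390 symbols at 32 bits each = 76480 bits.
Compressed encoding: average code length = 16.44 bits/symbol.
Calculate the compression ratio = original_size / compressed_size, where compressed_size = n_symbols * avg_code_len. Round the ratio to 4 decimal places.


original_size = n_symbols * orig_bits = 2390 * 32 = 76480 bits
compressed_size = n_symbols * avg_code_len = 2390 * 16.44 = 39291.6 bits
ratio = original_size / compressed_size = 76480 / 39291.6 = 1.9465

Compression ratio = 1.9465


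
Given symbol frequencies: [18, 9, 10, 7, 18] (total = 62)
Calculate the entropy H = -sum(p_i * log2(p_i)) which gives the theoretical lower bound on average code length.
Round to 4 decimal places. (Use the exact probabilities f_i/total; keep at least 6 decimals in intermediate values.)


Per-symbol terms -p_i * log2(p_i) with p_i = f_i/62:
  p = 18/62 = 0.290323: log2(p) = -1.784271, -p*log2(p) = 0.518014
  p = 9/62 = 0.145161: log2(p) = -2.784271, -p*log2(p) = 0.404168
  p = 10/62 = 0.161290: log2(p) = -2.632268, -p*log2(p) = 0.424559
  p = 7/62 = 0.112903: log2(p) = -3.146841, -p*log2(p) = 0.355289
  p = 18/62 = 0.290323: log2(p) = -1.784271, -p*log2(p) = 0.518014
H = 0.518014 + 0.404168 + 0.424559 + 0.355289 + 0.518014 = 2.220044

H = 2.22 bits/symbol


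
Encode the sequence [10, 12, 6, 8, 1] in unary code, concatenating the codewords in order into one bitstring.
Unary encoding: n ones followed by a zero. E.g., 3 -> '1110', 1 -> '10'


Encode each number as n ones followed by a terminating 0:
  10 -> 11111111110 (11 bits)
  12 -> 1111111111110 (13 bits)
  6 -> 1111110 (7 bits)
  8 -> 111111110 (9 bits)
  1 -> 10 (2 bits)
Total length = 11 + 13 + 7 + 9 + 2 = 42 bits.

Unary([10, 12, 6, 8, 1]) = 111111111101111111111110111111011111111010 (42 bits)


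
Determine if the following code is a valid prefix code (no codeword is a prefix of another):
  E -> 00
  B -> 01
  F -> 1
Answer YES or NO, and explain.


Checking each pair (does one codeword prefix another?):
  E='00' vs B='01': no prefix
  E='00' vs F='1': no prefix
  B='01' vs E='00': no prefix
  B='01' vs F='1': no prefix
  F='1' vs E='00': no prefix
  F='1' vs B='01': no prefix
No violation found over all pairs.

YES -- this is a valid prefix code. No codeword is a prefix of any other codeword.


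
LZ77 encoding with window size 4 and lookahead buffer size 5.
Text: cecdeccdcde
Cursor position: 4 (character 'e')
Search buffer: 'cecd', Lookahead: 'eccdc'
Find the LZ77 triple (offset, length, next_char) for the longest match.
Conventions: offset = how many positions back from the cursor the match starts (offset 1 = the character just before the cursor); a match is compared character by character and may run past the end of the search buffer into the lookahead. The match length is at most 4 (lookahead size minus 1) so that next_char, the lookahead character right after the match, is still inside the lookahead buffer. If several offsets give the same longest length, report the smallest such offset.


Try each offset into the search buffer:
  offset=1 (pos 3, char 'd'): match length 0
  offset=2 (pos 2, char 'c'): match length 0
  offset=3 (pos 1, char 'e'): match length 2
  offset=4 (pos 0, char 'c'): match length 0
Longest match has length 2 at offset 3.
next_char = character at position 4 + 2 = 6 -> 'c'

Best match: offset=3, length=2 (matching 'ec' starting at position 1)
LZ77 triple: (3, 2, 'c')


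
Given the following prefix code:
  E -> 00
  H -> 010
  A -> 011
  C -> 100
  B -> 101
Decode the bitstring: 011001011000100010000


Decoding step by step:
Bits 011 -> A
Bits 00 -> E
Bits 101 -> B
Bits 100 -> C
Bits 010 -> H
Bits 00 -> E
Bits 100 -> C
Bits 00 -> E


Decoded message: AEBCHECE


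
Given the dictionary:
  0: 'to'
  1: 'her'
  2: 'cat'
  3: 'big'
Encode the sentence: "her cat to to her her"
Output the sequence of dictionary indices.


Look up each word in the dictionary:
  'her' -> 1
  'cat' -> 2
  'to' -> 0
  'to' -> 0
  'her' -> 1
  'her' -> 1

Encoded: [1, 2, 0, 0, 1, 1]


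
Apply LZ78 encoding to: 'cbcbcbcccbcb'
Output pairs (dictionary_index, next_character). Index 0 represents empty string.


LZ78 encoding steps:
Dictionary: {0: ''}
Step 1: w='' (idx 0), next='c' -> output (0, 'c'), add 'c' as idx 1
Step 2: w='' (idx 0), next='b' -> output (0, 'b'), add 'b' as idx 2
Step 3: w='c' (idx 1), next='b' -> output (1, 'b'), add 'cb' as idx 3
Step 4: w='cb' (idx 3), next='c' -> output (3, 'c'), add 'cbc' as idx 4
Step 5: w='c' (idx 1), next='c' -> output (1, 'c'), add 'cc' as idx 5
Step 6: w='b' (idx 2), next='c' -> output (2, 'c'), add 'bc' as idx 6
Step 7: w='b' (idx 2), end of input -> output (2, '')


Encoded: [(0, 'c'), (0, 'b'), (1, 'b'), (3, 'c'), (1, 'c'), (2, 'c'), (2, '')]


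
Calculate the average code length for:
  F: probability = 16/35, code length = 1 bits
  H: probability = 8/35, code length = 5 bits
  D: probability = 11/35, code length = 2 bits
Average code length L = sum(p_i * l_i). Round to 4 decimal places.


Weighted contributions p_i * l_i:
  F: (16/35) * 1 = 16/35
  H: (8/35) * 5 = 40/35
  D: (11/35) * 2 = 22/35
Sum = (16 + 40 + 22)/35 = 78/35

L = 78/35 = 2.2286 bits/symbol


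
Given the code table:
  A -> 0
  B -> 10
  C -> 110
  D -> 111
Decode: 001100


Decoding:
0 -> A
0 -> A
110 -> C
0 -> A


Result: AACA


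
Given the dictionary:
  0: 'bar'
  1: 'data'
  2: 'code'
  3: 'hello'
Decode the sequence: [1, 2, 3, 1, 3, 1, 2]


Look up each index in the dictionary:
  1 -> 'data'
  2 -> 'code'
  3 -> 'hello'
  1 -> 'data'
  3 -> 'hello'
  1 -> 'data'
  2 -> 'code'

Decoded: "data code hello data hello data code"


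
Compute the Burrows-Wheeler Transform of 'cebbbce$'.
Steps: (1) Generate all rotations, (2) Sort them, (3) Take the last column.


Rotations (sorted):
  0: $cebbbce -> last char: e
  1: bbbce$ce -> last char: e
  2: bbce$ceb -> last char: b
  3: bce$cebb -> last char: b
  4: ce$cebbb -> last char: b
  5: cebbbce$ -> last char: $
  6: e$cebbbc -> last char: c
  7: ebbbce$c -> last char: c


BWT = eebbb$cc


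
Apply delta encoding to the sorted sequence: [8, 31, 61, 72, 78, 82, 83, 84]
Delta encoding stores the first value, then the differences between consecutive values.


First value: 8
Deltas:
  31 - 8 = 23
  61 - 31 = 30
  72 - 61 = 11
  78 - 72 = 6
  82 - 78 = 4
  83 - 82 = 1
  84 - 83 = 1


Delta encoded: [8, 23, 30, 11, 6, 4, 1, 1]


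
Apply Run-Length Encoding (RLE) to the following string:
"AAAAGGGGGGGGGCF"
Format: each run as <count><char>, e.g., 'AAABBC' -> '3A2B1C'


Scanning runs left to right:
  i=0: run of 'A' x 4 -> '4A'
  i=4: run of 'G' x 9 -> '9G'
  i=13: run of 'C' x 1 -> '1C'
  i=14: run of 'F' x 1 -> '1F'

RLE = 4A9G1C1F


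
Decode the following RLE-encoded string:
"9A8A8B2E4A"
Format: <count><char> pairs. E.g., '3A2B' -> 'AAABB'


Expanding each <count><char> pair:
  9A -> 'AAAAAAAAA'
  8A -> 'AAAAAAAA'
  8B -> 'BBBBBBBB'
  2E -> 'EE'
  4A -> 'AAAA'

Decoded = AAAAAAAAAAAAAAAAABBBBBBBBEEAAAA


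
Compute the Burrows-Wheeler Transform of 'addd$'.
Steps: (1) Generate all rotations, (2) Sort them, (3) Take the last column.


Rotations (sorted):
  0: $addd -> last char: d
  1: addd$ -> last char: $
  2: d$add -> last char: d
  3: dd$ad -> last char: d
  4: ddd$a -> last char: a


BWT = d$dda


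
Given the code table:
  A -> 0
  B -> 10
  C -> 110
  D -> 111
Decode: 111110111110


Decoding:
111 -> D
110 -> C
111 -> D
110 -> C


Result: DCDC


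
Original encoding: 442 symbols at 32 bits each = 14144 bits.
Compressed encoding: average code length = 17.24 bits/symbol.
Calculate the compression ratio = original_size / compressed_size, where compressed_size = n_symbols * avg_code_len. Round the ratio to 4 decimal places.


original_size = n_symbols * orig_bits = 442 * 32 = 14144 bits
compressed_size = n_symbols * avg_code_len = 442 * 17.24 = 7620.08 bits
ratio = original_size / compressed_size = 14144 / 7620.08 = 1.8561

Compression ratio = 1.8561


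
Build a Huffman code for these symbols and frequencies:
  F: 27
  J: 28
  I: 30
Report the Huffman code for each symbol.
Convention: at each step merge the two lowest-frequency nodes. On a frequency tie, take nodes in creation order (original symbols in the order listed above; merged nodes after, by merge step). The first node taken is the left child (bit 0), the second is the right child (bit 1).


Huffman tree construction:
Step 1: Merge F(27) + J(28) = 55
Step 2: Merge I(30) + (F+J)(55) = 85
Read each symbol's code off the tree from the root (left child = 0, right child = 1).

Codes:
  F: 10 (length 2)
  J: 11 (length 2)
  I: 0 (length 1)
Average code length: 140/85 = 1.6471 bits/symbol


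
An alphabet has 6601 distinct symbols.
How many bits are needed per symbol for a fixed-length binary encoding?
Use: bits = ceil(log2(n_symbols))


log2(6601) = 12.6885
Bracket: 2^12 = 4096 < 6601 <= 2^13 = 8192
So ceil(log2(6601)) = 13

bits = ceil(log2(6601)) = ceil(12.6885) = 13 bits


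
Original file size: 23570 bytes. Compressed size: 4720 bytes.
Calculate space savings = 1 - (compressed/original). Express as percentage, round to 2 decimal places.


ratio = compressed/original = 4720/23570 = 0.200255
savings = 1 - ratio = 1 - 0.200255 = 0.799745
as a percentage: 0.799745 * 100 = 79.97%

Space savings = 1 - 4720/23570 = 79.97%


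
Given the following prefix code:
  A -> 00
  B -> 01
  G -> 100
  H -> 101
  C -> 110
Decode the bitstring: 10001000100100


Decoding step by step:
Bits 100 -> G
Bits 01 -> B
Bits 00 -> A
Bits 01 -> B
Bits 00 -> A
Bits 100 -> G


Decoded message: GBABAG


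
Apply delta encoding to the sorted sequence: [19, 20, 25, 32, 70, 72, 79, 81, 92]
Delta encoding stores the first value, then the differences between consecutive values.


First value: 19
Deltas:
  20 - 19 = 1
  25 - 20 = 5
  32 - 25 = 7
  70 - 32 = 38
  72 - 70 = 2
  79 - 72 = 7
  81 - 79 = 2
  92 - 81 = 11


Delta encoded: [19, 1, 5, 7, 38, 2, 7, 2, 11]


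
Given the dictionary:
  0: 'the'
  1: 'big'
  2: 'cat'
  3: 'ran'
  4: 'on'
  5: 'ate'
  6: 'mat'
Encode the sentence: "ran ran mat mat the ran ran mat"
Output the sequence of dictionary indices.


Look up each word in the dictionary:
  'ran' -> 3
  'ran' -> 3
  'mat' -> 6
  'mat' -> 6
  'the' -> 0
  'ran' -> 3
  'ran' -> 3
  'mat' -> 6

Encoded: [3, 3, 6, 6, 0, 3, 3, 6]


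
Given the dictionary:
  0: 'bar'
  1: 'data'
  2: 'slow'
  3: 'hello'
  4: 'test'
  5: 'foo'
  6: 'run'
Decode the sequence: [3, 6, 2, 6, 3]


Look up each index in the dictionary:
  3 -> 'hello'
  6 -> 'run'
  2 -> 'slow'
  6 -> 'run'
  3 -> 'hello'

Decoded: "hello run slow run hello"


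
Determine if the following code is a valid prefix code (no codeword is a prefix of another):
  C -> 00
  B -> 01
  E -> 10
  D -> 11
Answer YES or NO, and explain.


Checking each pair (does one codeword prefix another?):
  C='00' vs B='01': no prefix
  C='00' vs E='10': no prefix
  C='00' vs D='11': no prefix
  B='01' vs C='00': no prefix
  B='01' vs E='10': no prefix
  B='01' vs D='11': no prefix
  E='10' vs C='00': no prefix
  E='10' vs B='01': no prefix
  E='10' vs D='11': no prefix
  D='11' vs C='00': no prefix
  D='11' vs B='01': no prefix
  D='11' vs E='10': no prefix
No violation found over all pairs.

YES -- this is a valid prefix code. No codeword is a prefix of any other codeword.


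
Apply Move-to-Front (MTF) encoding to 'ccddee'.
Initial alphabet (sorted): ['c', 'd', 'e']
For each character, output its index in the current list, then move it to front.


MTF encoding:
'c': index 0 in ['c', 'd', 'e'] -> ['c', 'd', 'e']
'c': index 0 in ['c', 'd', 'e'] -> ['c', 'd', 'e']
'd': index 1 in ['c', 'd', 'e'] -> ['d', 'c', 'e']
'd': index 0 in ['d', 'c', 'e'] -> ['d', 'c', 'e']
'e': index 2 in ['d', 'c', 'e'] -> ['e', 'd', 'c']
'e': index 0 in ['e', 'd', 'c'] -> ['e', 'd', 'c']


Output: [0, 0, 1, 0, 2, 0]


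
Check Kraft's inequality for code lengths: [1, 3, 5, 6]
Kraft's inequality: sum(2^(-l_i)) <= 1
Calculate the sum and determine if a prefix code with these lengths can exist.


Sum = 2^(-1) + 2^(-3) + 2^(-5) + 2^(-6)
    = 0.5 + 0.125 + 0.03125 + 0.015625
    = 43/64 = 0.671875
Since 0.671875 <= 1, Kraft's inequality IS satisfied.
A prefix code with these lengths CAN exist.

Kraft sum = 0.671875. Satisfied.


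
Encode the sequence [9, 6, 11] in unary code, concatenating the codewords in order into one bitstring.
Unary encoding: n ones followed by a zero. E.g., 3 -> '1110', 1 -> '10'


Encode each number as n ones followed by a terminating 0:
  9 -> 1111111110 (10 bits)
  6 -> 1111110 (7 bits)
  11 -> 111111111110 (12 bits)
Total length = 10 + 7 + 12 = 29 bits.

Unary([9, 6, 11]) = 11111111101111110111111111110 (29 bits)


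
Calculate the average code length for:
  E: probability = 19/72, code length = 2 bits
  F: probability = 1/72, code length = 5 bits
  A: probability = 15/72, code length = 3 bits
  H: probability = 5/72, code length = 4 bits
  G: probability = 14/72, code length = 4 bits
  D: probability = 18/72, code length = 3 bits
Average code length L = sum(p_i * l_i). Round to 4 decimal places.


Weighted contributions p_i * l_i:
  E: (19/72) * 2 = 38/72
  F: (1/72) * 5 = 5/72
  A: (15/72) * 3 = 45/72
  H: (5/72) * 4 = 20/72
  G: (14/72) * 4 = 56/72
  D: (18/72) * 3 = 54/72
Sum = (38 + 5 + 45 + 20 + 56 + 54)/72 = 218/72

L = 218/72 = 3.0278 bits/symbol


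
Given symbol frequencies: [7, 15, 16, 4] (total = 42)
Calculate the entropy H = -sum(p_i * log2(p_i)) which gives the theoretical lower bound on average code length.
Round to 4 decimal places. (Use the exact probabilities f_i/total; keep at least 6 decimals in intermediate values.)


Per-symbol terms -p_i * log2(p_i) with p_i = f_i/42:
  p = 7/42 = 0.166667: log2(p) = -2.584963, -p*log2(p) = 0.430827
  p = 15/42 = 0.357143: log2(p) = -1.485427, -p*log2(p) = 0.530510
  p = 16/42 = 0.380952: log2(p) = -1.392317, -p*log2(p) = 0.530407
  p = 4/42 = 0.095238: log2(p) = -3.392317, -p*log2(p) = 0.323078
H = 0.430827 + 0.530510 + 0.530407 + 0.323078 = 1.814822

H = 1.8148 bits/symbol


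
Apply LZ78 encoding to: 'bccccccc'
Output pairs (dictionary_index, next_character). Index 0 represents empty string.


LZ78 encoding steps:
Dictionary: {0: ''}
Step 1: w='' (idx 0), next='b' -> output (0, 'b'), add 'b' as idx 1
Step 2: w='' (idx 0), next='c' -> output (0, 'c'), add 'c' as idx 2
Step 3: w='c' (idx 2), next='c' -> output (2, 'c'), add 'cc' as idx 3
Step 4: w='cc' (idx 3), next='c' -> output (3, 'c'), add 'ccc' as idx 4
Step 5: w='c' (idx 2), end of input -> output (2, '')


Encoded: [(0, 'b'), (0, 'c'), (2, 'c'), (3, 'c'), (2, '')]


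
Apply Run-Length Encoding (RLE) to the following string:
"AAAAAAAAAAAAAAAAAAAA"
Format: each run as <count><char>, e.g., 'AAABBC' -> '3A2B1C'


Scanning runs left to right:
  i=0: run of 'A' x 20 -> '20A'

RLE = 20A


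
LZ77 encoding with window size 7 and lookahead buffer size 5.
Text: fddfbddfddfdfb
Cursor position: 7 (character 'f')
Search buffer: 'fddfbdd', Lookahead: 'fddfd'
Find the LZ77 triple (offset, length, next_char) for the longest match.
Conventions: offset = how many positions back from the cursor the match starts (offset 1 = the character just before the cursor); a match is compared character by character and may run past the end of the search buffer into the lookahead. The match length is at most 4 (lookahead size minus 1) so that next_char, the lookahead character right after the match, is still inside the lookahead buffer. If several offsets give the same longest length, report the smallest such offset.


Try each offset into the search buffer:
  offset=1 (pos 6, char 'd'): match length 0
  offset=2 (pos 5, char 'd'): match length 0
  offset=3 (pos 4, char 'b'): match length 0
  offset=4 (pos 3, char 'f'): match length 1
  offset=5 (pos 2, char 'd'): match length 0
  offset=6 (pos 1, char 'd'): match length 0
  offset=7 (pos 0, char 'f'): match length 4
Longest match has length 4 at offset 7.
next_char = character at position 7 + 4 = 11 -> 'd'

Best match: offset=7, length=4 (matching 'fddf' starting at position 0)
LZ77 triple: (7, 4, 'd')


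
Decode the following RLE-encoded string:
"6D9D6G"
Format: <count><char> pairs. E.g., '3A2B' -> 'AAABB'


Expanding each <count><char> pair:
  6D -> 'DDDDDD'
  9D -> 'DDDDDDDDD'
  6G -> 'GGGGGG'

Decoded = DDDDDDDDDDDDDDDGGGGGG


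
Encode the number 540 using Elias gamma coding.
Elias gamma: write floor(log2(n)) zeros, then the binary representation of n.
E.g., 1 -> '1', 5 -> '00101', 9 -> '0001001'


num_bits = floor(log2(540)) + 1 = 10
leading_zeros = num_bits - 1 = 9
binary(540) = 1000011100

Elias gamma(540) = '000000000' + '1000011100' = 0000000001000011100 (19 bits)


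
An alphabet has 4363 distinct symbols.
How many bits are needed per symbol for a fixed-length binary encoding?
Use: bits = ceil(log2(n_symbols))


log2(4363) = 12.0911
Bracket: 2^12 = 4096 < 4363 <= 2^13 = 8192
So ceil(log2(4363)) = 13

bits = ceil(log2(4363)) = ceil(12.0911) = 13 bits


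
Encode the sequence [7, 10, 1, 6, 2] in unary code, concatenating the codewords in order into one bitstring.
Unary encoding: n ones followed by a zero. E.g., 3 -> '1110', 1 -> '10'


Encode each number as n ones followed by a terminating 0:
  7 -> 11111110 (8 bits)
  10 -> 11111111110 (11 bits)
  1 -> 10 (2 bits)
  6 -> 1111110 (7 bits)
  2 -> 110 (3 bits)
Total length = 8 + 11 + 2 + 7 + 3 = 31 bits.

Unary([7, 10, 1, 6, 2]) = 1111111011111111110101111110110 (31 bits)


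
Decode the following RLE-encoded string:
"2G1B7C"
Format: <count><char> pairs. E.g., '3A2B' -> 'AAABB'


Expanding each <count><char> pair:
  2G -> 'GG'
  1B -> 'B'
  7C -> 'CCCCCCC'

Decoded = GGBCCCCCCC


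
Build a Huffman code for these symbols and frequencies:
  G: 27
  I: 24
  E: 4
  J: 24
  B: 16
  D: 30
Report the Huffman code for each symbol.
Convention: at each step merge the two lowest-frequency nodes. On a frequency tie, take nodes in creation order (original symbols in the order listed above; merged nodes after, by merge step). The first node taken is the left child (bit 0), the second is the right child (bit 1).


Huffman tree construction:
Step 1: Merge E(4) + B(16) = 20
Step 2: Merge (E+B)(20) + I(24) = 44
Step 3: Merge J(24) + G(27) = 51
Step 4: Merge D(30) + ((E+B)+I)(44) = 74
Step 5: Merge (J+G)(51) + (D+((E+B)+I))(74) = 125
Read each symbol's code off the tree from the root (left child = 0, right child = 1).

Codes:
  G: 01 (length 2)
  I: 111 (length 3)
  E: 1100 (length 4)
  J: 00 (length 2)
  B: 1101 (length 4)
  D: 10 (length 2)
Average code length: 314/125 = 2.5120 bits/symbol


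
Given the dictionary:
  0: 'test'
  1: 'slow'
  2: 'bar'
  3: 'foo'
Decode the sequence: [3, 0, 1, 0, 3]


Look up each index in the dictionary:
  3 -> 'foo'
  0 -> 'test'
  1 -> 'slow'
  0 -> 'test'
  3 -> 'foo'

Decoded: "foo test slow test foo"


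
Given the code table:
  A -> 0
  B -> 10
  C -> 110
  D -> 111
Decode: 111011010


Decoding:
111 -> D
0 -> A
110 -> C
10 -> B


Result: DACB


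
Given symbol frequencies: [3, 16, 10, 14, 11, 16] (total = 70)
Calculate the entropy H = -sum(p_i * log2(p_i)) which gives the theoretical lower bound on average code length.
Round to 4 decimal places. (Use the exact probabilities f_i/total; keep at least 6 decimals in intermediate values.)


Per-symbol terms -p_i * log2(p_i) with p_i = f_i/70:
  p = 3/70 = 0.042857: log2(p) = -4.544321, -p*log2(p) = 0.194757
  p = 16/70 = 0.228571: log2(p) = -2.129283, -p*log2(p) = 0.486693
  p = 10/70 = 0.142857: log2(p) = -2.807355, -p*log2(p) = 0.401051
  p = 14/70 = 0.200000: log2(p) = -2.321928, -p*log2(p) = 0.464386
  p = 11/70 = 0.157143: log2(p) = -2.669851, -p*log2(p) = 0.419548
  p = 16/70 = 0.228571: log2(p) = -2.129283, -p*log2(p) = 0.486693
H = 0.194757 + 0.486693 + 0.401051 + 0.464386 + 0.419548 + 0.486693 = 2.453128

H = 2.4531 bits/symbol


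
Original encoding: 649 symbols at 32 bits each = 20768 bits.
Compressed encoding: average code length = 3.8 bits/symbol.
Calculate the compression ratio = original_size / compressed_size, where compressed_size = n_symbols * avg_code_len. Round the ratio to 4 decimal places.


original_size = n_symbols * orig_bits = 649 * 32 = 20768 bits
compressed_size = n_symbols * avg_code_len = 649 * 3.8 = 2466.2 bits
ratio = original_size / compressed_size = 20768 / 2466.2 = 8.4211

Compression ratio = 8.4211


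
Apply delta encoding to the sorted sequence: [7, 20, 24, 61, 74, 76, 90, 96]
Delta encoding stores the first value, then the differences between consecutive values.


First value: 7
Deltas:
  20 - 7 = 13
  24 - 20 = 4
  61 - 24 = 37
  74 - 61 = 13
  76 - 74 = 2
  90 - 76 = 14
  96 - 90 = 6


Delta encoded: [7, 13, 4, 37, 13, 2, 14, 6]


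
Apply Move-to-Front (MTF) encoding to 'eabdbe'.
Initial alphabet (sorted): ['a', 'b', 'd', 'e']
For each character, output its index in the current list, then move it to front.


MTF encoding:
'e': index 3 in ['a', 'b', 'd', 'e'] -> ['e', 'a', 'b', 'd']
'a': index 1 in ['e', 'a', 'b', 'd'] -> ['a', 'e', 'b', 'd']
'b': index 2 in ['a', 'e', 'b', 'd'] -> ['b', 'a', 'e', 'd']
'd': index 3 in ['b', 'a', 'e', 'd'] -> ['d', 'b', 'a', 'e']
'b': index 1 in ['d', 'b', 'a', 'e'] -> ['b', 'd', 'a', 'e']
'e': index 3 in ['b', 'd', 'a', 'e'] -> ['e', 'b', 'd', 'a']


Output: [3, 1, 2, 3, 1, 3]


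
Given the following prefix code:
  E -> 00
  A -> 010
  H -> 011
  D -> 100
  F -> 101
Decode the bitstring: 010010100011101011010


Decoding step by step:
Bits 010 -> A
Bits 010 -> A
Bits 100 -> D
Bits 011 -> H
Bits 101 -> F
Bits 011 -> H
Bits 010 -> A


Decoded message: AADHFHA


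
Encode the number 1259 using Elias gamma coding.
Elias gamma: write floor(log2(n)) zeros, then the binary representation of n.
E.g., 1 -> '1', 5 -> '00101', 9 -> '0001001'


num_bits = floor(log2(1259)) + 1 = 11
leading_zeros = num_bits - 1 = 10
binary(1259) = 10011101011

Elias gamma(1259) = '0000000000' + '10011101011' = 000000000010011101011 (21 bits)


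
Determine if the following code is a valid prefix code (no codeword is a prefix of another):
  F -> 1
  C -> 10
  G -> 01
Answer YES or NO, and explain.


Checking each pair (does one codeword prefix another?):
  F='1' vs C='10': prefix -- VIOLATION

NO -- this is NOT a valid prefix code. F (1) is a prefix of C (10).


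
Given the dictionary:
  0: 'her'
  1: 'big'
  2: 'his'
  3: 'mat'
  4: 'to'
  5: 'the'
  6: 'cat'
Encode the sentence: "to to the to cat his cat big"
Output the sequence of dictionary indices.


Look up each word in the dictionary:
  'to' -> 4
  'to' -> 4
  'the' -> 5
  'to' -> 4
  'cat' -> 6
  'his' -> 2
  'cat' -> 6
  'big' -> 1

Encoded: [4, 4, 5, 4, 6, 2, 6, 1]


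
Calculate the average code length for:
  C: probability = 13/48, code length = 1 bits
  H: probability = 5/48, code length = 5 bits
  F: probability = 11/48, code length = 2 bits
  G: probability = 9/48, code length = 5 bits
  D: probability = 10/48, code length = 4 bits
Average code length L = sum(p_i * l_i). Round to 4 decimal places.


Weighted contributions p_i * l_i:
  C: (13/48) * 1 = 13/48
  H: (5/48) * 5 = 25/48
  F: (11/48) * 2 = 22/48
  G: (9/48) * 5 = 45/48
  D: (10/48) * 4 = 40/48
Sum = (13 + 25 + 22 + 45 + 40)/48 = 145/48

L = 145/48 = 3.0208 bits/symbol


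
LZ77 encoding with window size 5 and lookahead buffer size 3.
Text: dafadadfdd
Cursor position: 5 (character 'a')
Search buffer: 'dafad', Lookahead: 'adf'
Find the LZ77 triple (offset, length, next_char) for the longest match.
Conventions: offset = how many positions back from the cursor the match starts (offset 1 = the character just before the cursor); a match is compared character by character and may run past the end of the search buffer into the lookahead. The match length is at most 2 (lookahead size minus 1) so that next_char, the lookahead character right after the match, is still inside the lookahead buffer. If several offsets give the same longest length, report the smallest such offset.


Try each offset into the search buffer:
  offset=1 (pos 4, char 'd'): match length 0
  offset=2 (pos 3, char 'a'): match length 2
  offset=3 (pos 2, char 'f'): match length 0
  offset=4 (pos 1, char 'a'): match length 1
  offset=5 (pos 0, char 'd'): match length 0
Longest match has length 2 at offset 2.
next_char = character at position 5 + 2 = 7 -> 'f'

Best match: offset=2, length=2 (matching 'ad' starting at position 3)
LZ77 triple: (2, 2, 'f')


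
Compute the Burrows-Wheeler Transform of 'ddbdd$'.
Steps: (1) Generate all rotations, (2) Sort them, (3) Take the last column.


Rotations (sorted):
  0: $ddbdd -> last char: d
  1: bdd$dd -> last char: d
  2: d$ddbd -> last char: d
  3: dbdd$d -> last char: d
  4: dd$ddb -> last char: b
  5: ddbdd$ -> last char: $


BWT = ddddb$


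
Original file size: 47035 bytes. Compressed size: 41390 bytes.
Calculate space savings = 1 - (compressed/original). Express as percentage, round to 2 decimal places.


ratio = compressed/original = 41390/47035 = 0.879983
savings = 1 - ratio = 1 - 0.879983 = 0.120017
as a percentage: 0.120017 * 100 = 12.0%

Space savings = 1 - 41390/47035 = 12.0%


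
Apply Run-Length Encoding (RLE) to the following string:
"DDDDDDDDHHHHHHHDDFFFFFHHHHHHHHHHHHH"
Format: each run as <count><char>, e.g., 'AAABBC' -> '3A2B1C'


Scanning runs left to right:
  i=0: run of 'D' x 8 -> '8D'
  i=8: run of 'H' x 7 -> '7H'
  i=15: run of 'D' x 2 -> '2D'
  i=17: run of 'F' x 5 -> '5F'
  i=22: run of 'H' x 13 -> '13H'

RLE = 8D7H2D5F13H


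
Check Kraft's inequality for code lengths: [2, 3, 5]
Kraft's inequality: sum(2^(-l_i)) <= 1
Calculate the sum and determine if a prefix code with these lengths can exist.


Sum = 2^(-2) + 2^(-3) + 2^(-5)
    = 0.25 + 0.125 + 0.03125
    = 13/32 = 0.40625
Since 0.40625 <= 1, Kraft's inequality IS satisfied.
A prefix code with these lengths CAN exist.

Kraft sum = 0.40625. Satisfied.


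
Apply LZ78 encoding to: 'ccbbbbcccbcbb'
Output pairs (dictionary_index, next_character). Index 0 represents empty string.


LZ78 encoding steps:
Dictionary: {0: ''}
Step 1: w='' (idx 0), next='c' -> output (0, 'c'), add 'c' as idx 1
Step 2: w='c' (idx 1), next='b' -> output (1, 'b'), add 'cb' as idx 2
Step 3: w='' (idx 0), next='b' -> output (0, 'b'), add 'b' as idx 3
Step 4: w='b' (idx 3), next='b' -> output (3, 'b'), add 'bb' as idx 4
Step 5: w='c' (idx 1), next='c' -> output (1, 'c'), add 'cc' as idx 5
Step 6: w='cb' (idx 2), next='c' -> output (2, 'c'), add 'cbc' as idx 6
Step 7: w='bb' (idx 4), end of input -> output (4, '')


Encoded: [(0, 'c'), (1, 'b'), (0, 'b'), (3, 'b'), (1, 'c'), (2, 'c'), (4, '')]


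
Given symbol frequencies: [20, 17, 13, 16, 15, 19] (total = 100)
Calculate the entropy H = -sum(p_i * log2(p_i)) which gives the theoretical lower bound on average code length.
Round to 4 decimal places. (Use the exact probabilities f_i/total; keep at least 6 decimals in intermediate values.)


Per-symbol terms -p_i * log2(p_i) with p_i = f_i/100:
  p = 20/100 = 0.200000: log2(p) = -2.321928, -p*log2(p) = 0.464386
  p = 17/100 = 0.170000: log2(p) = -2.556393, -p*log2(p) = 0.434587
  p = 13/100 = 0.130000: log2(p) = -2.943416, -p*log2(p) = 0.382644
  p = 16/100 = 0.160000: log2(p) = -2.643856, -p*log2(p) = 0.423017
  p = 15/100 = 0.150000: log2(p) = -2.736966, -p*log2(p) = 0.410545
  p = 19/100 = 0.190000: log2(p) = -2.395929, -p*log2(p) = 0.455226
H = 0.464386 + 0.434587 + 0.382644 + 0.423017 + 0.410545 + 0.455226 = 2.570405

H = 2.5704 bits/symbol
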